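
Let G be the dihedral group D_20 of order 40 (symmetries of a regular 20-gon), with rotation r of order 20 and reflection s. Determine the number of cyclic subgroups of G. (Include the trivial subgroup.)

A cyclic subgroup of order d is generated by each of its φ(d) elements of order d, so the cyclic subgroups of order d number (#elements of order d)/φ(d).
Cyclic subgroups by order — order 1: 1; order 2: 21; order 4: 1; order 5: 1; order 10: 1; order 20: 1.
Total: 26.

26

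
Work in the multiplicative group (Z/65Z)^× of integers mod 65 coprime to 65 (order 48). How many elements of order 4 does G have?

12

Enumerating element orders in G gives 12 elements of order 4.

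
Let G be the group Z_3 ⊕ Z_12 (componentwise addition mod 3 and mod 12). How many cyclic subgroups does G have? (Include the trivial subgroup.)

A cyclic subgroup of order d is generated by each of its φ(d) elements of order d, so the cyclic subgroups of order d number (#elements of order d)/φ(d).
Cyclic subgroups by order — order 1: 1; order 2: 1; order 3: 4; order 4: 1; order 6: 4; order 12: 4.
Total: 15.

15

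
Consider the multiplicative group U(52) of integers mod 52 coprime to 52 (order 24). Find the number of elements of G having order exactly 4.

The elements of order 4 are: 5, 21, 31, 47.
That's 4.

4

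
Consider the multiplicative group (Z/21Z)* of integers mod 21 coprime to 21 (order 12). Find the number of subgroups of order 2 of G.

3

|G| = 12 and 2 | 12, so subgroups of order 2 are possible by Lagrange.
The subgroups of order 2 are: {1, 13}; {1, 20}; {1, 8}.
So G has 3 subgroups of order 2.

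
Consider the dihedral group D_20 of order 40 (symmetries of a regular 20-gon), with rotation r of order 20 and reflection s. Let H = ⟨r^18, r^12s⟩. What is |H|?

20

|⟨r^18⟩| = 10 and |⟨r^12s⟩| = 2, so |H| is a multiple of lcm(10, 2) = 10 and divides |G| = 40.
Closing under the operation: H = {e, r^2, r^4, r^6, r^8, r^10, r^12, r^14, r^16, r^18, s, r^2s, r^4s, r^6s, r^8s, r^10s, r^12s, r^14s, r^16s, r^18s}, so |H| = 20.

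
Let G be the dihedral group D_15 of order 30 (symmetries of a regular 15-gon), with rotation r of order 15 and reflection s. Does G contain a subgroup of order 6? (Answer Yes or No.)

6 | 30. A subgroup of order 6 is {e, r^5, r^10, s, r^5s, r^10s}.

Yes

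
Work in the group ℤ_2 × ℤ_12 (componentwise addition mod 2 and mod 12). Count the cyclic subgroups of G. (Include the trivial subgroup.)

12

Group the elements of G by the cyclic subgroup they generate; each cyclic subgroup of order d accounts for φ(d) elements.
Cyclic subgroups by order — order 1: 1; order 2: 3; order 3: 1; order 4: 2; order 6: 3; order 12: 2.
Total: 12.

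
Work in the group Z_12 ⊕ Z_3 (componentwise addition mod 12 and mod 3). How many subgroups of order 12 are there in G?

|G| = 36 and 12 | 36, so subgroups of order 12 are possible by Lagrange.
The subgroups of order 12 are: {(0,0), (0,1), (0,2), (3,0), (3,1), (3,2), (6,0), (6,1), (6,2), (9,0), (9,1), (9,2)}; {(0,0), (1,0), (2,0), (3,0), (4,0), (5,0), (6,0), (7,0), (8,0), (9,0), (10,0), (11,0)}; {(0,0), (1,1), (2,2), (3,0), (4,1), (5,2), (6,0), (7,1), (8,2), (9,0), (10,1), (11,2)}; {(0,0), (1,2), (2,1), (3,0), (4,2), (5,1), (6,0), (7,2), (8,1), (9,0), (10,2), (11,1)}.
So G has 4 subgroups of order 12.

4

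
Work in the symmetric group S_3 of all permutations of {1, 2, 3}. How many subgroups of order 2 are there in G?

3

|G| = 6 and 2 | 6, so subgroups of order 2 are possible by Lagrange.
The subgroups of order 2 are: {e, (1 2)}; {e, (1 3)}; {e, (2 3)}.
So G has 3 subgroups of order 2.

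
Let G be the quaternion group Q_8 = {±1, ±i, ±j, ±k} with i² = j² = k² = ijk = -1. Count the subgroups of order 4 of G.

|G| = 8 and 4 | 8, so subgroups of order 4 are possible by Lagrange.
The subgroups of order 4 are: {1, -1, i, -i}; {1, -1, j, -j}; {1, -1, k, -k}.
So G has 3 subgroups of order 4.

3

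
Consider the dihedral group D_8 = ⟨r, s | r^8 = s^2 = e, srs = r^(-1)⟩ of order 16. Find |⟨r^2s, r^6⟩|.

8

|⟨r^2s⟩| = 2 and |⟨r^6⟩| = 4, so |H| is a multiple of lcm(2, 4) = 4 and divides |G| = 16.
Closing under the operation: H = {e, r^2, r^4, r^6, s, r^2s, r^4s, r^6s}, so |H| = 8.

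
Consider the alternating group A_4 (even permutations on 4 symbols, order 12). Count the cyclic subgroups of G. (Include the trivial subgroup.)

8

Each element a generates a cyclic subgroup ⟨a⟩; distinct elements may generate the same one (a cyclic group of order d has φ(d) generators).
Cyclic subgroups by order — order 1: 1; order 2: 3; order 3: 4.
Total: 8.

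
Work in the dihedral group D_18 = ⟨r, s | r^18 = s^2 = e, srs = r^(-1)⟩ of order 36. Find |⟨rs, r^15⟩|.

12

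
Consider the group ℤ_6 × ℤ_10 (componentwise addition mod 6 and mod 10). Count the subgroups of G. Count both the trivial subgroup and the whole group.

|G| = 60, so by Lagrange every subgroup order divides 60. Divisors: 1, 2, 3, 4, 5, 6, 10, 12, 15, 20, 30, 60.
Subgroups by order — order 1: 1; order 2: 3; order 3: 1; order 4: 1; order 5: 1; order 6: 3; order 10: 3; order 12: 1; order 15: 1; order 20: 1; order 30: 3; order 60: 1.
Total: 1 + 3 + 1 + 1 + 1 + 3 + 3 + 1 + 1 + 1 + 3 + 1 = 20.

20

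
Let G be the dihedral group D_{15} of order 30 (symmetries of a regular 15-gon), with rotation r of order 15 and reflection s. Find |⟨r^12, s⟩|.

10

|⟨r^12⟩| = 5 and |⟨s⟩| = 2, so |H| is a multiple of lcm(5, 2) = 10 and divides |G| = 30.
Closing under the operation: H = {e, r^3, r^6, r^9, r^12, s, r^3s, r^6s, r^9s, r^12s}, so |H| = 10.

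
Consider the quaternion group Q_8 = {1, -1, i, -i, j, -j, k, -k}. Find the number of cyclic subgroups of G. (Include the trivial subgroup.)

5

Each element a generates a cyclic subgroup ⟨a⟩; distinct elements may generate the same one (a cyclic group of order d has φ(d) generators).
Cyclic subgroups by order — order 1: 1; order 2: 1; order 4: 3.
Total: 5.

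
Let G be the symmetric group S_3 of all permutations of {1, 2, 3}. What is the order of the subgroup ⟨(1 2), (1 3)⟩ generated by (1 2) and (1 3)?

6

|⟨(1 2)⟩| = 2 and |⟨(1 3)⟩| = 2, so |H| is a multiple of lcm(2, 2) = 2 and divides |G| = 6.
Closing {(1 2), (1 3)} under the group operation gives all of G, so |H| = 6.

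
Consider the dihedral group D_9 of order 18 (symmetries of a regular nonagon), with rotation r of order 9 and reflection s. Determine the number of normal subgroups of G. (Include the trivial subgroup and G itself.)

G has 16 subgroups. Checking conjugation-invariance by order — order 1: 1/1 normal; order 2: 0/9 normal; order 3: 1/1 normal; order 6: 0/3 normal; order 9: 1/1 normal; order 18: 1/1 normal.
Total normal subgroups: 4.

4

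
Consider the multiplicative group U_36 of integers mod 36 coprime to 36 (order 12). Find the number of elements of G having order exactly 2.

3

The elements of order 2 are: 17, 19, 35.
That's 3.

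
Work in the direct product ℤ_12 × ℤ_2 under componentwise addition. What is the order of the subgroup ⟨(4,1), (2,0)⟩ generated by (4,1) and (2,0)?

12

|⟨(4,1)⟩| = 6 and |⟨(2,0)⟩| = 6, so |H| is a multiple of lcm(6, 6) = 6 and divides |G| = 24.
Closing under the operation: H = {(0,0), (0,1), (2,0), (2,1), (4,0), (4,1), (6,0), (6,1), (8,0), (8,1), (10,0), (10,1)}, so |H| = 12.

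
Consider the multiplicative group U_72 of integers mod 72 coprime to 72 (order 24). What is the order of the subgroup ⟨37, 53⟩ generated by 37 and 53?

|⟨37⟩| = 2 and |⟨53⟩| = 2, so |H| is a multiple of lcm(2, 2) = 2 and divides |G| = 24.
Closing under the operation: H = {1, 17, 37, 53}, so |H| = 4.

4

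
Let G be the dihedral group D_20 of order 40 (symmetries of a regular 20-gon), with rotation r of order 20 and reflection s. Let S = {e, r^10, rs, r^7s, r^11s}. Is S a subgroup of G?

No

Closure fails: r^11s · r^7s = r^4 ∉ S. So S is not a subgroup.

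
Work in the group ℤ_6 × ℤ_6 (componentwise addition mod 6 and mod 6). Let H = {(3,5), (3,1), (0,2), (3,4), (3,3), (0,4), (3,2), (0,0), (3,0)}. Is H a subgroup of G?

Closure fails: (3,4) + (3,1) = (0,5) ∉ H. So H is not a subgroup.

No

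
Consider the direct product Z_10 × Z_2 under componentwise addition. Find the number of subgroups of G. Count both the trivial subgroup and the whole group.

10

|G| = 20, so by Lagrange every subgroup order divides 20. Divisors: 1, 2, 4, 5, 10, 20.
Subgroups by order — order 1: 1; order 2: 3; order 4: 1; order 5: 1; order 10: 3; order 20: 1.
Total: 1 + 3 + 1 + 1 + 3 + 1 = 10.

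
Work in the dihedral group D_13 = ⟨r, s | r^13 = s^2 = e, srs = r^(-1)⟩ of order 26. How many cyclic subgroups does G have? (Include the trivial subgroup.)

Each element a generates a cyclic subgroup ⟨a⟩; distinct elements may generate the same one (a cyclic group of order d has φ(d) generators).
Cyclic subgroups by order — order 1: 1; order 2: 13; order 13: 1.
Total: 15.

15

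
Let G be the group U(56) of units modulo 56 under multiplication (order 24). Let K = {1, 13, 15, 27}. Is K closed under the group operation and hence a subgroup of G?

|K| = 4 divides |G| = 24, consistent with Lagrange.
K contains the identity, every element's inverse is in K, and K is closed under ·: it is a subgroup.

Yes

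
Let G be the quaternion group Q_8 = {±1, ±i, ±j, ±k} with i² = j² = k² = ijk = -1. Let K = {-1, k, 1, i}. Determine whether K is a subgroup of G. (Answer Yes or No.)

No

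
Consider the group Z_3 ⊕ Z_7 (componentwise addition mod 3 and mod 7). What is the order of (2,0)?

The order of (2,0) in Z_3 × Z_7 is lcm(ord(2) in Z_3, ord(0) in Z_7).
ord(2) = 3 and ord(0) = 1, so |⟨(2,0)⟩| = lcm(3, 1) = 3.

3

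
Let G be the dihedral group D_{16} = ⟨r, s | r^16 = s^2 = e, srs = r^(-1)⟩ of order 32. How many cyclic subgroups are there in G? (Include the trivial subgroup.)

21

Each element a generates a cyclic subgroup ⟨a⟩; distinct elements may generate the same one (a cyclic group of order d has φ(d) generators).
Cyclic subgroups by order — order 1: 1; order 2: 17; order 4: 1; order 8: 1; order 16: 1.
Total: 21.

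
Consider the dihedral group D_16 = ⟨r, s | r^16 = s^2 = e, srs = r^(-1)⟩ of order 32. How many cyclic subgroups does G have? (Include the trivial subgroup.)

A cyclic subgroup of order d is generated by each of its φ(d) elements of order d, so the cyclic subgroups of order d number (#elements of order d)/φ(d).
Cyclic subgroups by order — order 1: 1; order 2: 17; order 4: 1; order 8: 1; order 16: 1.
Total: 21.

21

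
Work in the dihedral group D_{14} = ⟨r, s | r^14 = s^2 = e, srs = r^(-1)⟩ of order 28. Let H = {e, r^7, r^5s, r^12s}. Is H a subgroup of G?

|H| = 4 divides |G| = 28, consistent with Lagrange.
H contains the identity, every element's inverse is in H, and H is closed under ·: it is a subgroup.

Yes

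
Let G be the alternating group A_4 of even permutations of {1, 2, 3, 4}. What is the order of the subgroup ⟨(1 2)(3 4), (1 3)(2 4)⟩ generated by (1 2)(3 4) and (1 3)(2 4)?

|⟨(1 2)(3 4)⟩| = 2 and |⟨(1 3)(2 4)⟩| = 2, so |H| is a multiple of lcm(2, 2) = 2 and divides |G| = 12.
Closing under the operation: H = {e, (1 2)(3 4), (1 3)(2 4), (1 4)(2 3)}, so |H| = 4.

4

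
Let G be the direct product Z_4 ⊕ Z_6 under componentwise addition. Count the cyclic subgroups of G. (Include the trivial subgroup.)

12

Group the elements of G by the cyclic subgroup they generate; each cyclic subgroup of order d accounts for φ(d) elements.
Cyclic subgroups by order — order 1: 1; order 2: 3; order 3: 1; order 4: 2; order 6: 3; order 12: 2.
Total: 12.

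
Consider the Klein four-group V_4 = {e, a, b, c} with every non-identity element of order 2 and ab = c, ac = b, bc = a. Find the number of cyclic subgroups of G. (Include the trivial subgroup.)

Each element a generates a cyclic subgroup ⟨a⟩; distinct elements may generate the same one (a cyclic group of order d has φ(d) generators).
Cyclic subgroups by order — order 1: 1; order 2: 3.
Total: 4.

4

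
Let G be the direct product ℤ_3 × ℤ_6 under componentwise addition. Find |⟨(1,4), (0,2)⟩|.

9

|⟨(1,4)⟩| = 3 and |⟨(0,2)⟩| = 3, so |H| is a multiple of lcm(3, 3) = 3 and divides |G| = 18.
Closing under the operation: H = {(0,0), (0,2), (0,4), (1,0), (1,2), (1,4), (2,0), (2,2), (2,4)}, so |H| = 9.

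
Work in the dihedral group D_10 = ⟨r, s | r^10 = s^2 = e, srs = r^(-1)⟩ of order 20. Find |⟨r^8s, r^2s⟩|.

10

|⟨r^8s⟩| = 2 and |⟨r^2s⟩| = 2, so |H| is a multiple of lcm(2, 2) = 2 and divides |G| = 20.
Closing under the operation: H = {e, r^2, r^4, r^6, r^8, s, r^2s, r^4s, r^6s, r^8s}, so |H| = 10.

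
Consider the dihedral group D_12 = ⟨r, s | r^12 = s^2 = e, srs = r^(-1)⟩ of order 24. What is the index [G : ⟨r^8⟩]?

|⟨r^8⟩| = 3 and |G| = 24.
By Lagrange, [G : H] = |G|/|H| = 24/3 = 8.

8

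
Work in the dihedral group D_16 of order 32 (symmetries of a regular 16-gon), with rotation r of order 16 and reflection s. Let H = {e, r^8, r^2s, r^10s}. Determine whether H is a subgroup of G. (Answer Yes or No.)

|H| = 4 divides |G| = 32, consistent with Lagrange.
H contains the identity, every element's inverse is in H, and H is closed under ·: it is a subgroup.

Yes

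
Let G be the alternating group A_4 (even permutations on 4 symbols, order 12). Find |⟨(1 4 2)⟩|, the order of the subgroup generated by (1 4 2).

Computing powers of (1 4 2): the smallest k with ((1 4 2))^k = e is k = 3.

3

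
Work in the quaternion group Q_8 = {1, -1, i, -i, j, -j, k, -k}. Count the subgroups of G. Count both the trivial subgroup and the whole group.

6

|G| = 8, so by Lagrange every subgroup order divides 8. Divisors: 1, 2, 4, 8.
Subgroups by order — order 1: 1; order 2: 1; order 4: 3; order 8: 1.
Total: 1 + 1 + 3 + 1 = 6.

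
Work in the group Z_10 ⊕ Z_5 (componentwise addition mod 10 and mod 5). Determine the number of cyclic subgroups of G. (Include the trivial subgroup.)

14

A cyclic subgroup of order d is generated by each of its φ(d) elements of order d, so the cyclic subgroups of order d number (#elements of order d)/φ(d).
Cyclic subgroups by order — order 1: 1; order 2: 1; order 5: 6; order 10: 6.
Total: 14.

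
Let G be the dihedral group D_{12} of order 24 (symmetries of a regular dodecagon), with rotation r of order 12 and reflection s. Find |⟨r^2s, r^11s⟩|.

8

|⟨r^2s⟩| = 2 and |⟨r^11s⟩| = 2, so |H| is a multiple of lcm(2, 2) = 2 and divides |G| = 24.
Closing under the operation: H = {e, r^3, r^6, r^9, r^2s, r^5s, r^8s, r^11s}, so |H| = 8.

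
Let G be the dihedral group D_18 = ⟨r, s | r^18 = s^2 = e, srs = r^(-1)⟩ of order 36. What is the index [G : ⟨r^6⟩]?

|⟨r^6⟩| = 3 and |G| = 36.
By Lagrange, [G : H] = |G|/|H| = 36/3 = 12.

12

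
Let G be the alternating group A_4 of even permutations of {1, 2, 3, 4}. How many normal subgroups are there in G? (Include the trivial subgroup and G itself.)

3

G has 10 subgroups. Checking conjugation-invariance by order — order 1: 1/1 normal; order 2: 0/3 normal; order 3: 0/4 normal; order 4: 1/1 normal; order 12: 1/1 normal.
Total normal subgroups: 3.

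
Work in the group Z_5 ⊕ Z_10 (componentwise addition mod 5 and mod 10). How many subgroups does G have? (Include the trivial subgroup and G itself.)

|G| = 50, so by Lagrange every subgroup order divides 50. Divisors: 1, 2, 5, 10, 25, 50.
Subgroups by order — order 1: 1; order 2: 1; order 5: 6; order 10: 6; order 25: 1; order 50: 1.
Total: 1 + 1 + 6 + 6 + 1 + 1 = 16.

16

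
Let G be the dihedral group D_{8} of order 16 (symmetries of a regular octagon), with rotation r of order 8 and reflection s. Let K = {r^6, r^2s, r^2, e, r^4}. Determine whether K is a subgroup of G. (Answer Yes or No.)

No

|K| = 5 does not divide |G| = 16, so by Lagrange K is not a subgroup.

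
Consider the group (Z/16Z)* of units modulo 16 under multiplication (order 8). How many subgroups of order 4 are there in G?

3

|G| = 8 and 4 | 8, so subgroups of order 4 are possible by Lagrange.
The subgroups of order 4 are: {1, 3, 9, 11}; {1, 5, 9, 13}; {1, 7, 9, 15}.
So G has 3 subgroups of order 4.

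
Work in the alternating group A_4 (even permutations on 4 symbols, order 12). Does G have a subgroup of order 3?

Yes

3 | 12. A subgroup of order 3 is {e, (1 2 3), (1 3 2)}.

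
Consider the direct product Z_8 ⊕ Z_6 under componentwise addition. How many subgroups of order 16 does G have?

|G| = 48 and 16 | 48, so subgroups of order 16 are possible by Lagrange.
The subgroups of order 16 are: {(0,0), (0,3), (1,0), (1,3), (2,0), (2,3), (3,0), (3,3), (4,0), (4,3), (5,0), (5,3), (6,0), (6,3), (7,0), (7,3)}.
So G has 1 subgroup of order 16.

1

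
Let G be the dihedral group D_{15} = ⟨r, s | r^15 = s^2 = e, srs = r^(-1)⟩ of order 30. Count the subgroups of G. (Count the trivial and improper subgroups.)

28

|G| = 30, so by Lagrange every subgroup order divides 30. Divisors: 1, 2, 3, 5, 6, 10, 15, 30.
Subgroups by order — order 1: 1; order 2: 15; order 3: 1; order 5: 1; order 6: 5; order 10: 3; order 15: 1; order 30: 1.
Total: 1 + 15 + 1 + 1 + 5 + 3 + 1 + 1 = 28.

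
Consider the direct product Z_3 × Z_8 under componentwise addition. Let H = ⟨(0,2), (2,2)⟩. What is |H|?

12

|⟨(0,2)⟩| = 4 and |⟨(2,2)⟩| = 12, so |H| is a multiple of lcm(4, 12) = 12 and divides |G| = 24.
Closing under the operation: H = {(0,0), (0,2), (0,4), (0,6), (1,0), (1,2), (1,4), (1,6), (2,0), (2,2), (2,4), (2,6)}, so |H| = 12.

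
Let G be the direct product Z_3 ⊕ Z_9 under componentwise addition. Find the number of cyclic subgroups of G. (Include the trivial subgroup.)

Group the elements of G by the cyclic subgroup they generate; each cyclic subgroup of order d accounts for φ(d) elements.
Cyclic subgroups by order — order 1: 1; order 3: 4; order 9: 3.
Total: 8.

8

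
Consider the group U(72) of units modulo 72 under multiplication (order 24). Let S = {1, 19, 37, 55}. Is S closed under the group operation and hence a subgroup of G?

|S| = 4 divides |G| = 24, consistent with Lagrange.
S contains the identity, every element's inverse is in S, and S is closed under ·: it is a subgroup.

Yes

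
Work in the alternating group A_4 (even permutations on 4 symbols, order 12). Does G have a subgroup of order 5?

No

5 does not divide |G| = 12, so by Lagrange no subgroup of order 5 exists.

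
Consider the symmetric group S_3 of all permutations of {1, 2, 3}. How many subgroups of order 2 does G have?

3

|G| = 6 and 2 | 6, so subgroups of order 2 are possible by Lagrange.
The subgroups of order 2 are: {e, (1 2)}; {e, (1 3)}; {e, (2 3)}.
So G has 3 subgroups of order 2.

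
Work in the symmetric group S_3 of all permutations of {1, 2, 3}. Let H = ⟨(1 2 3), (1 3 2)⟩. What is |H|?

|⟨(1 2 3)⟩| = 3 and |⟨(1 3 2)⟩| = 3, so |H| is a multiple of lcm(3, 3) = 3 and divides |G| = 6.
Closing under the operation: H = {e, (1 2 3), (1 3 2)}, so |H| = 3.

3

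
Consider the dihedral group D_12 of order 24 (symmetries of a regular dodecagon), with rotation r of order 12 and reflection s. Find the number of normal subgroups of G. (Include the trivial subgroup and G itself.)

G has 34 subgroups. Checking conjugation-invariance by order — order 1: 1/1 normal; order 2: 1/13 normal; order 3: 1/1 normal; order 4: 1/7 normal; order 6: 1/5 normal; order 8: 0/3 normal; order 12: 3/3 normal; order 24: 1/1 normal.
Total normal subgroups: 9.

9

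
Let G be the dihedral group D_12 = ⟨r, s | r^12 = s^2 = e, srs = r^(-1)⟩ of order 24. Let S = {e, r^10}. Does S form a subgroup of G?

No

r^10 ∈ S but its inverse r^2 ∉ S, so S is not a subgroup.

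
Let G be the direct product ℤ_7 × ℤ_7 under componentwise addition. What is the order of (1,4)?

7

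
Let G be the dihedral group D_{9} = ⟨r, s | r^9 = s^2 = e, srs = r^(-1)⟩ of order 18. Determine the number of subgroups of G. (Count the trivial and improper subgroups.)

16

|G| = 18, so by Lagrange every subgroup order divides 18. Divisors: 1, 2, 3, 6, 9, 18.
Subgroups by order — order 1: 1; order 2: 9; order 3: 1; order 6: 3; order 9: 1; order 18: 1.
Total: 1 + 9 + 1 + 3 + 1 + 1 = 16.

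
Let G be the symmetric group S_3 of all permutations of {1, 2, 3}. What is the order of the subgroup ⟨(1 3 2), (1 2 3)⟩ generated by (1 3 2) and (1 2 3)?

3

|⟨(1 3 2)⟩| = 3 and |⟨(1 2 3)⟩| = 3, so |H| is a multiple of lcm(3, 3) = 3 and divides |G| = 6.
Closing under the operation: H = {e, (1 2 3), (1 3 2)}, so |H| = 3.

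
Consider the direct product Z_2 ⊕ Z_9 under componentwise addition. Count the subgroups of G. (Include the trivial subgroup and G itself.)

|G| = 18, so by Lagrange every subgroup order divides 18. Divisors: 1, 2, 3, 6, 9, 18.
Subgroups by order — order 1: 1; order 2: 1; order 3: 1; order 6: 1; order 9: 1; order 18: 1.
Total: 1 + 1 + 1 + 1 + 1 + 1 = 6.

6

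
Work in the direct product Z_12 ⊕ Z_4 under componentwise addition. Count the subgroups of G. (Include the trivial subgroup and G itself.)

30

|G| = 48, so by Lagrange every subgroup order divides 48. Divisors: 1, 2, 3, 4, 6, 8, 12, 16, 24, 48.
Subgroups by order — order 1: 1; order 2: 3; order 3: 1; order 4: 7; order 6: 3; order 8: 3; order 12: 7; order 16: 1; order 24: 3; order 48: 1.
Total: 1 + 3 + 1 + 7 + 3 + 3 + 7 + 1 + 3 + 1 = 30.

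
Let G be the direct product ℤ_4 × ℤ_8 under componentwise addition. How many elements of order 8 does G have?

16

An element (a,b) has order lcm(ord(a), ord(b)); count pairs with lcm equal to 8.
Enumerating gives 16 such elements.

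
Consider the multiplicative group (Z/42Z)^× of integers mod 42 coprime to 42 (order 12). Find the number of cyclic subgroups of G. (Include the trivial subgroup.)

A cyclic subgroup of order d is generated by each of its φ(d) elements of order d, so the cyclic subgroups of order d number (#elements of order d)/φ(d).
Cyclic subgroups by order — order 1: 1; order 2: 3; order 3: 1; order 6: 3.
Total: 8.

8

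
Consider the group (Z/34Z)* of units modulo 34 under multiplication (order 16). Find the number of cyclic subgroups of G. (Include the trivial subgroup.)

5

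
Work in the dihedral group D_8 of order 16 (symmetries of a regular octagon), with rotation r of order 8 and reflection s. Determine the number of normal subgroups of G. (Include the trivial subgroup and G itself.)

G has 19 subgroups. Checking conjugation-invariance by order — order 1: 1/1 normal; order 2: 1/9 normal; order 4: 1/5 normal; order 8: 3/3 normal; order 16: 1/1 normal.
Total normal subgroups: 7.

7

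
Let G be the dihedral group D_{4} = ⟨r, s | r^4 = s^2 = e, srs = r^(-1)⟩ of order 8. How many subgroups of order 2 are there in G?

5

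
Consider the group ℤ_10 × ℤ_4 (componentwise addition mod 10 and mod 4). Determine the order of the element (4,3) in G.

20

The order of (4,3) in Z_10 × Z_4 is lcm(ord(4) in Z_10, ord(3) in Z_4).
ord(4) = 5 and ord(3) = 4, so |⟨(4,3)⟩| = lcm(5, 4) = 20.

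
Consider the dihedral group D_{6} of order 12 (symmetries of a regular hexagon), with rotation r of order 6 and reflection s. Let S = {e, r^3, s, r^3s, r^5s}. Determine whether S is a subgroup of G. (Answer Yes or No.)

|S| = 5 does not divide |G| = 12, so by Lagrange S is not a subgroup.

No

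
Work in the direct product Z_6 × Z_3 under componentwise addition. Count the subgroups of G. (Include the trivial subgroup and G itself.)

12

|G| = 18, so by Lagrange every subgroup order divides 18. Divisors: 1, 2, 3, 6, 9, 18.
Subgroups by order — order 1: 1; order 2: 1; order 3: 4; order 6: 4; order 9: 1; order 18: 1.
Total: 1 + 1 + 4 + 4 + 1 + 1 = 12.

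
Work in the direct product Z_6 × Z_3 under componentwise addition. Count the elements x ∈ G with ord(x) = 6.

8

An element (a,b) has order lcm(ord(a), ord(b)); count pairs with lcm equal to 6.
Enumerating gives 8 such elements.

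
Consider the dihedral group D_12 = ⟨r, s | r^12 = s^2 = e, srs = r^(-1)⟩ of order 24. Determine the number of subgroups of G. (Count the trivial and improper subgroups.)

34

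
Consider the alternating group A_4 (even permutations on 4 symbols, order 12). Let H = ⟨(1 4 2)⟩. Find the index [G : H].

|⟨(1 4 2)⟩| = 3 and |G| = 12.
By Lagrange, [G : H] = |G|/|H| = 12/3 = 4.

4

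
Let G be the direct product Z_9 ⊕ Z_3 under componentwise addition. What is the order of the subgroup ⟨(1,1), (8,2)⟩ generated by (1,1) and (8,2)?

9

|⟨(1,1)⟩| = 9 and |⟨(8,2)⟩| = 9, so |H| is a multiple of lcm(9, 9) = 9 and divides |G| = 27.
Closing under the operation: H = {(0,0), (1,1), (2,2), (3,0), (4,1), (5,2), (6,0), (7,1), (8,2)}, so |H| = 9.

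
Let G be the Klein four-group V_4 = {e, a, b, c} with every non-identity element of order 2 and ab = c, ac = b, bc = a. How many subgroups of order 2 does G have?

3

|G| = 4 and 2 | 4, so subgroups of order 2 are possible by Lagrange.
The subgroups of order 2 are: {e, a}; {e, b}; {e, c}.
So G has 3 subgroups of order 2.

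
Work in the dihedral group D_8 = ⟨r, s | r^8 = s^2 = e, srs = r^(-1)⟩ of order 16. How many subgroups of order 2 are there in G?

|G| = 16 and 2 | 16, so subgroups of order 2 are possible by Lagrange.
The subgroups of order 2 are: {e, r^2s}; {e, r^3s}; {e, r^4}; {e, r^4s}; … (9 in all).
So G has 9 subgroups of order 2.

9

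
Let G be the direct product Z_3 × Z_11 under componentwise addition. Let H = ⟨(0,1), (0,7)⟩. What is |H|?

11

|⟨(0,1)⟩| = 11 and |⟨(0,7)⟩| = 11, so |H| is a multiple of lcm(11, 11) = 11 and divides |G| = 33.
Closing under the operation: H = {(0,0), (0,1), (0,2), (0,3), (0,4), (0,5), (0,6), (0,7), (0,8), (0,9), (0,10)}, so |H| = 11.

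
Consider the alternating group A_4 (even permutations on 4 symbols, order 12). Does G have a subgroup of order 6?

6 | 12, so Lagrange does not rule it out; but checking all subgroups of G, none has order 6.
(A_4 is the standard example that the converse of Lagrange fails.)

No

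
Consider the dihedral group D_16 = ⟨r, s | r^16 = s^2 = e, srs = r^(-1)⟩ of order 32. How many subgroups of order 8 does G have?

5

|G| = 32 and 8 | 32, so subgroups of order 8 are possible by Lagrange.
The subgroups of order 8 are: {e, r^2, r^4, r^6, r^8, r^10, r^12, r^14}; {e, r^4, r^8, r^12, r^2s, r^6s, r^10s, r^14s}; {e, r^4, r^8, r^12, r^3s, r^7s, r^11s, r^15s}; {e, r^4, r^8, r^12, s, r^4s, r^8s, r^12s}; … (5 in all).
So G has 5 subgroups of order 8.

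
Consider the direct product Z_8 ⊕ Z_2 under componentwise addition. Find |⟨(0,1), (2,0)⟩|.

|⟨(0,1)⟩| = 2 and |⟨(2,0)⟩| = 4, so |H| is a multiple of lcm(2, 4) = 4 and divides |G| = 16.
Closing under the operation: H = {(0,0), (0,1), (2,0), (2,1), (4,0), (4,1), (6,0), (6,1)}, so |H| = 8.

8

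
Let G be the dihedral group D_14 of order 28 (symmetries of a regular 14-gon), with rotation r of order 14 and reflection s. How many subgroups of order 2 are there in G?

|G| = 28 and 2 | 28, so subgroups of order 2 are possible by Lagrange.
The subgroups of order 2 are: {e, r^10s}; {e, r^11s}; {e, r^12s}; {e, r^13s}; … (15 in all).
So G has 15 subgroups of order 2.

15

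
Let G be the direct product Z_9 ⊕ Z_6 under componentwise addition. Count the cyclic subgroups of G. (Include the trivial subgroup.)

16

A cyclic subgroup of order d is generated by each of its φ(d) elements of order d, so the cyclic subgroups of order d number (#elements of order d)/φ(d).
Cyclic subgroups by order — order 1: 1; order 2: 1; order 3: 4; order 6: 4; order 9: 3; order 18: 3.
Total: 16.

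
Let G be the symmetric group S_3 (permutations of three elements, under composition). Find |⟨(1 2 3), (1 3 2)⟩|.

|⟨(1 2 3)⟩| = 3 and |⟨(1 3 2)⟩| = 3, so |H| is a multiple of lcm(3, 3) = 3 and divides |G| = 6.
Closing under the operation: H = {e, (1 2 3), (1 3 2)}, so |H| = 3.

3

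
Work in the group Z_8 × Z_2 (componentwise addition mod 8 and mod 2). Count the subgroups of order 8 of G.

|G| = 16 and 8 | 16, so subgroups of order 8 are possible by Lagrange.
The subgroups of order 8 are: {(0,0), (0,1), (2,0), (2,1), (4,0), (4,1), (6,0), (6,1)}; {(0,0), (1,0), (2,0), (3,0), (4,0), (5,0), (6,0), (7,0)}; {(0,0), (1,1), (2,0), (3,1), (4,0), (5,1), (6,0), (7,1)}.
So G has 3 subgroups of order 8.

3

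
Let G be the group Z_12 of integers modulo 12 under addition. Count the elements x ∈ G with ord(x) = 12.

4

In a cyclic group of order 12, the number of elements of order d (for d | 12) is φ(d).
φ(12) = 4.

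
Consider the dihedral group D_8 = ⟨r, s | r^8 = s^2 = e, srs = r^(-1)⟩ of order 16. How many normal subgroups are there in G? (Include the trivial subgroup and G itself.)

7

G has 19 subgroups. Checking conjugation-invariance by order — order 1: 1/1 normal; order 2: 1/9 normal; order 4: 1/5 normal; order 8: 3/3 normal; order 16: 1/1 normal.
Total normal subgroups: 7.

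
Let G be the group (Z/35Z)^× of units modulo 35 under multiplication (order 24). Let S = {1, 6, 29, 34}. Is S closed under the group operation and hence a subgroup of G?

Yes

|S| = 4 divides |G| = 24, consistent with Lagrange.
S contains the identity, every element's inverse is in S, and S is closed under ·: it is a subgroup.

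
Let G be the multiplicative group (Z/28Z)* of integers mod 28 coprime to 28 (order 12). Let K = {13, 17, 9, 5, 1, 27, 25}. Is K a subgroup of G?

No

|K| = 7 does not divide |G| = 12, so by Lagrange K is not a subgroup.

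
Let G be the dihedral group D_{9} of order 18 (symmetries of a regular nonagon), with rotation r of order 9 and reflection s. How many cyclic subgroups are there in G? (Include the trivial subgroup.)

12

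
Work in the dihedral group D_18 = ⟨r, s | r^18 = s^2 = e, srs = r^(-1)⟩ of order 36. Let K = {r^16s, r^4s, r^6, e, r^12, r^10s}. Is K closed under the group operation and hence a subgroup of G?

|K| = 6 divides |G| = 36, consistent with Lagrange.
K contains the identity, every element's inverse is in K, and K is closed under ·: it is a subgroup.

Yes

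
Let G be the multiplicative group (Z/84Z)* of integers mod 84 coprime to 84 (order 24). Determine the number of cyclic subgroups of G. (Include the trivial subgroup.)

A cyclic subgroup of order d is generated by each of its φ(d) elements of order d, so the cyclic subgroups of order d number (#elements of order d)/φ(d).
Cyclic subgroups by order — order 1: 1; order 2: 7; order 3: 1; order 6: 7.
Total: 16.

16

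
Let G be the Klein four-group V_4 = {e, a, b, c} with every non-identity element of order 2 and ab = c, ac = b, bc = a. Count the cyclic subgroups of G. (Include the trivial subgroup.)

A cyclic subgroup of order d is generated by each of its φ(d) elements of order d, so the cyclic subgroups of order d number (#elements of order d)/φ(d).
Cyclic subgroups by order — order 1: 1; order 2: 3.
Total: 4.

4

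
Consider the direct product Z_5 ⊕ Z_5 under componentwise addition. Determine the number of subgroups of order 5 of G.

|G| = 25 and 5 | 25, so subgroups of order 5 are possible by Lagrange.
The subgroups of order 5 are: {(0,0), (0,1), (0,2), (0,3), (0,4)}; {(0,0), (1,0), (2,0), (3,0), (4,0)}; {(0,0), (1,1), (2,2), (3,3), (4,4)}; {(0,0), (1,2), (2,4), (3,1), (4,3)}; … (6 in all).
So G has 6 subgroups of order 5.

6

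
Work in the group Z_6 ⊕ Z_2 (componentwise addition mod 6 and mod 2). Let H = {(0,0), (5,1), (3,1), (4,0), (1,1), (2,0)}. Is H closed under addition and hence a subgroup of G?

|H| = 6 divides |G| = 12, consistent with Lagrange.
H contains the identity, every element's inverse is in H, and H is closed under +: it is a subgroup.
In fact H = ⟨(1,1)⟩.

Yes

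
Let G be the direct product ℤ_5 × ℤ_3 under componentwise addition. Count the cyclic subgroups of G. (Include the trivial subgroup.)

Group the elements of G by the cyclic subgroup they generate; each cyclic subgroup of order d accounts for φ(d) elements.
Cyclic subgroups by order — order 1: 1; order 3: 1; order 5: 1; order 15: 1.
Total: 4.

4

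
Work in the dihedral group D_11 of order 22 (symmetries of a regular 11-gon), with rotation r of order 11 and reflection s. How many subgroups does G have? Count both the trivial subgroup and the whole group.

|G| = 22, so by Lagrange every subgroup order divides 22. Divisors: 1, 2, 11, 22.
Subgroups by order — order 1: 1; order 2: 11; order 11: 1; order 22: 1.
Total: 1 + 11 + 1 + 1 = 14.

14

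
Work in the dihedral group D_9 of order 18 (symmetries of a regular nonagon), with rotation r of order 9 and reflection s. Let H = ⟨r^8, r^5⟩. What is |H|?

|⟨r^8⟩| = 9 and |⟨r^5⟩| = 9, so |H| is a multiple of lcm(9, 9) = 9 and divides |G| = 18.
Closing under the operation: H = {e, r, r^2, r^3, r^4, r^5, r^6, r^7, r^8}, so |H| = 9.

9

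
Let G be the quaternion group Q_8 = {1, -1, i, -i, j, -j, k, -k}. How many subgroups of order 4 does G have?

|G| = 8 and 4 | 8, so subgroups of order 4 are possible by Lagrange.
The subgroups of order 4 are: {1, -1, i, -i}; {1, -1, j, -j}; {1, -1, k, -k}.
So G has 3 subgroups of order 4.

3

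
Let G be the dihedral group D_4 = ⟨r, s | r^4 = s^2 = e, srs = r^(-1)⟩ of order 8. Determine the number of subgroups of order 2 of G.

5

|G| = 8 and 2 | 8, so subgroups of order 2 are possible by Lagrange.
The subgroups of order 2 are: {e, r^2}; {e, r^2s}; {e, r^3s}; {e, rs}; … (5 in all).
So G has 5 subgroups of order 2.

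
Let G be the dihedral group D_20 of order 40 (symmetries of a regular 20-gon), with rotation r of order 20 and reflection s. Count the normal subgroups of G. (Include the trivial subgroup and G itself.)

G has 48 subgroups. Checking conjugation-invariance by order — order 1: 1/1 normal; order 2: 1/21 normal; order 4: 1/11 normal; order 5: 1/1 normal; order 8: 0/5 normal; order 10: 1/5 normal; order 20: 3/3 normal; order 40: 1/1 normal.
Total normal subgroups: 9.

9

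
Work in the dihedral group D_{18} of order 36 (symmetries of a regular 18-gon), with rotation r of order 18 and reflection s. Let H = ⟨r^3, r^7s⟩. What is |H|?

|⟨r^3⟩| = 6 and |⟨r^7s⟩| = 2, so |H| is a multiple of lcm(6, 2) = 6 and divides |G| = 36.
Closing under the operation: H = {e, r^3, r^6, r^9, r^12, r^15, rs, r^4s, r^7s, r^10s, r^13s, r^16s}, so |H| = 12.

12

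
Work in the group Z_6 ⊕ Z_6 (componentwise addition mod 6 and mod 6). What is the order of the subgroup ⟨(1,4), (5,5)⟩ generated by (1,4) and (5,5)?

12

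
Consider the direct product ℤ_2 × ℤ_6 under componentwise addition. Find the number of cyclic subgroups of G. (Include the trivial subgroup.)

A cyclic subgroup of order d is generated by each of its φ(d) elements of order d, so the cyclic subgroups of order d number (#elements of order d)/φ(d).
Cyclic subgroups by order — order 1: 1; order 2: 3; order 3: 1; order 6: 3.
Total: 8.

8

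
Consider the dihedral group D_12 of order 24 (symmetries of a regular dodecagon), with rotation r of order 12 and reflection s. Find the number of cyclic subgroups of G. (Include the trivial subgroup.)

Each element a generates a cyclic subgroup ⟨a⟩; distinct elements may generate the same one (a cyclic group of order d has φ(d) generators).
Cyclic subgroups by order — order 1: 1; order 2: 13; order 3: 1; order 4: 1; order 6: 1; order 12: 1.
Total: 18.

18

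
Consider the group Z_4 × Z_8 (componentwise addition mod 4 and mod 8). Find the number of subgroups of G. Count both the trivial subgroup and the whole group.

22

|G| = 32, so by Lagrange every subgroup order divides 32. Divisors: 1, 2, 4, 8, 16, 32.
Subgroups by order — order 1: 1; order 2: 3; order 4: 7; order 8: 7; order 16: 3; order 32: 1.
Total: 1 + 3 + 7 + 7 + 3 + 1 = 22.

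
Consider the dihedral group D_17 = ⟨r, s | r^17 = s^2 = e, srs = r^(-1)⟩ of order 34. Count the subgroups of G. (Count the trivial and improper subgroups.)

|G| = 34, so by Lagrange every subgroup order divides 34. Divisors: 1, 2, 17, 34.
Subgroups by order — order 1: 1; order 2: 17; order 17: 1; order 34: 1.
Total: 1 + 17 + 1 + 1 = 20.

20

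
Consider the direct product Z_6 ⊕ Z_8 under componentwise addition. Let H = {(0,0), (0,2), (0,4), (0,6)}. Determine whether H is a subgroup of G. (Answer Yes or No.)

Yes

|H| = 4 divides |G| = 48, consistent with Lagrange.
H contains the identity, every element's inverse is in H, and H is closed under +: it is a subgroup.
In fact H = ⟨(0,2)⟩.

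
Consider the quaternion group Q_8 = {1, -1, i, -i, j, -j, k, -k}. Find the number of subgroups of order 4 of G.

3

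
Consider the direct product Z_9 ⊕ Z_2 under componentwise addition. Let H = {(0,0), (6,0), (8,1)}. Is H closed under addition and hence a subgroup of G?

No

(8,1) ∈ H but its inverse (1,1) ∉ H, so H is not a subgroup.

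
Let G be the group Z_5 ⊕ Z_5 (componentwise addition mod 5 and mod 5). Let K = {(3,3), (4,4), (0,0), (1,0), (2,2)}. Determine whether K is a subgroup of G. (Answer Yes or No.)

No

(4,4) ∈ K but its inverse (1,1) ∉ K, so K is not a subgroup.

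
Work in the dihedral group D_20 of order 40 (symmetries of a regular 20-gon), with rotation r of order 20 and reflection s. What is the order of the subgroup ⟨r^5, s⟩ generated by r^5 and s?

8

|⟨r^5⟩| = 4 and |⟨s⟩| = 2, so |H| is a multiple of lcm(4, 2) = 4 and divides |G| = 40.
Closing under the operation: H = {e, r^5, r^10, r^15, s, r^5s, r^10s, r^15s}, so |H| = 8.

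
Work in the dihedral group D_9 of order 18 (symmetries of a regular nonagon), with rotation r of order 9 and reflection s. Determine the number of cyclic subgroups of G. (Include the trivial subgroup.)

12

Group the elements of G by the cyclic subgroup they generate; each cyclic subgroup of order d accounts for φ(d) elements.
Cyclic subgroups by order — order 1: 1; order 2: 9; order 3: 1; order 9: 1.
Total: 12.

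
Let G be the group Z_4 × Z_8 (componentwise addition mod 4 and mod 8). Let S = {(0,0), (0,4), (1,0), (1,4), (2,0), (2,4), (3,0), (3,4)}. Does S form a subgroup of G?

Yes

|S| = 8 divides |G| = 32, consistent with Lagrange.
S contains the identity, every element's inverse is in S, and S is closed under +: it is a subgroup.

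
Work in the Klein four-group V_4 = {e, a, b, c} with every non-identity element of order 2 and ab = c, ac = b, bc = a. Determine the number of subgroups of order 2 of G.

3

|G| = 4 and 2 | 4, so subgroups of order 2 are possible by Lagrange.
The subgroups of order 2 are: {e, a}; {e, b}; {e, c}.
So G has 3 subgroups of order 2.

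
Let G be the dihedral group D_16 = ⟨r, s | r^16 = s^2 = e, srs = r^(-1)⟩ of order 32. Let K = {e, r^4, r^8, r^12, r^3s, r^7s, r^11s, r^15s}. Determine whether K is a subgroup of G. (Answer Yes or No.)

Yes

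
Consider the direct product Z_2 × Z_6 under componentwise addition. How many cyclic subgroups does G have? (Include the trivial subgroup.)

Each element a generates a cyclic subgroup ⟨a⟩; distinct elements may generate the same one (a cyclic group of order d has φ(d) generators).
Cyclic subgroups by order — order 1: 1; order 2: 3; order 3: 1; order 6: 3.
Total: 8.

8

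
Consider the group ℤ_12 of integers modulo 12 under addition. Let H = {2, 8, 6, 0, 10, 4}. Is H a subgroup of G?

Yes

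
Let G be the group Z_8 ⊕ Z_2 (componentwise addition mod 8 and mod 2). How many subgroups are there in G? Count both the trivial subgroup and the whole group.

|G| = 16, so by Lagrange every subgroup order divides 16. Divisors: 1, 2, 4, 8, 16.
Subgroups by order — order 1: 1; order 2: 3; order 4: 3; order 8: 3; order 16: 1.
Total: 1 + 3 + 3 + 3 + 1 = 11.

11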